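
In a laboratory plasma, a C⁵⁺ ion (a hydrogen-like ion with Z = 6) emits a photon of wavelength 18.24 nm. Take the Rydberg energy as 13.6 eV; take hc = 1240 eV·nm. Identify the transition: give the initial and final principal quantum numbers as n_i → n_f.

n_i = 3, n_f = 2

The photon energy is ΔE = hc/λ = 1240 / 18.24 = 67.98 eV.
With Z = 6, ΔE = 489.6 × (1/n_f² − 1/n_i²), so 1/n_f² − 1/n_i² = 0.1389.
Trying n_f = 2 gives 1/n_i² = 0.1111, i.e. n_i ≈ 3; this pair matches.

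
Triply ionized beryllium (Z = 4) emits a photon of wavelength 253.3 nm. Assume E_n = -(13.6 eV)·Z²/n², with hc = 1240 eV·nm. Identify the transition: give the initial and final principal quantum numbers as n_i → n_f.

n_i = 5, n_f = 4

The photon energy is ΔE = hc/λ = 1240 / 253.3 = 4.895 eV.
With Z = 4, ΔE = 217.6 × (1/n_f² − 1/n_i²), so 1/n_f² − 1/n_i² = 0.02250.
Trying n_f = 4 gives 1/n_i² = 0.04000, i.e. n_i ≈ 5; this pair matches.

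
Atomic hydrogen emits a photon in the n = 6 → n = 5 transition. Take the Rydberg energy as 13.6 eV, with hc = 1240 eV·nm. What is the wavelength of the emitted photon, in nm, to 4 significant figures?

ΔE = 13.60 × (1/5² − 1/6²) = 13.60 × 0.01222 = 0.1662 eV.
λ = hc/ΔE = 1240 / 0.1662 = 7460 nm.

7460 nm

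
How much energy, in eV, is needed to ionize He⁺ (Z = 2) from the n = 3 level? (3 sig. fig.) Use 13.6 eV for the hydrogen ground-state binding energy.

E_n = −13.6 Z²/n² = −54.40/n² eV for Z = 2.
E_3 = −54.40/9 = −6.04 eV, so ionization (to E = 0) requires 6.04 eV.

6.04 eV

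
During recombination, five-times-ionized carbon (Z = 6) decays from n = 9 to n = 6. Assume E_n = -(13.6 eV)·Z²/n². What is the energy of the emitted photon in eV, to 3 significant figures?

The Bohr energies scale as Z², so for Z = 6: E_n = −489.6/n² eV.
E_9 = −489.6/81 = −6.044 eV and E_6 = −489.6/36 = −13.60 eV.
The photon energy is |E_9 − E_6| = 7.56 eV.

7.56 eV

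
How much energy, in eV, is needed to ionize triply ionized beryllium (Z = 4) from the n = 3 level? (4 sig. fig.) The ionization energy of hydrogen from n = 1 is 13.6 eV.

E_n = −13.6 Z²/n² = −217.6/n² eV for Z = 4.
E_3 = −217.6/9 = −24.18 eV, so ionization (to E = 0) requires 24.18 eV.

24.18 eV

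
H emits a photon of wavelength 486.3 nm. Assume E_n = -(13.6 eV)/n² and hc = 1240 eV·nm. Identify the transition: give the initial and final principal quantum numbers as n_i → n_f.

The photon energy is ΔE = hc/λ = 1240 / 486.3 = 2.550 eV.
With Z = 1, ΔE = 13.60 × (1/n_f² − 1/n_i²), so 1/n_f² − 1/n_i² = 0.1875.
Trying n_f = 2 gives 1/n_i² = 0.06251, i.e. n_i ≈ 4; this pair matches.

n_i = 4, n_f = 2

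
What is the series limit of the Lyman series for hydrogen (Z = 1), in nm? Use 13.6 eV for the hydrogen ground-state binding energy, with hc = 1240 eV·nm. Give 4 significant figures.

91.18 nm

The Lyman series has lower level n_f = 1; the series limit corresponds to n_i → ∞.
ΔE_max = 13.6 × 1 / 1² = 13.60 eV.
λ_min = 1240 / 13.60 = 91.18 nm.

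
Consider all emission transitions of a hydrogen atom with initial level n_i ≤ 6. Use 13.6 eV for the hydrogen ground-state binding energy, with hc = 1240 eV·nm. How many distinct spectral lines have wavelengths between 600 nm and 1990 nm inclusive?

4

Enumerate all n_i → n_f pairs with 1 ≤ n_f < n_i ≤ 6 and compute λ = 1240 / [13.6·1·(1/n_f² − 1/n_i²)].
Lines falling in [600, 1990] nm: 3→2 (656.5 nm), 6→3 (1094 nm), 5→3 (1282 nm), 4→3 (1876 nm).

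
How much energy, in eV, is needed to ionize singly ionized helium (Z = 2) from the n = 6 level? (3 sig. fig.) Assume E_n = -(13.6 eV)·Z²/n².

E_n = −13.6 Z²/n² = −54.40/n² eV for Z = 2.
E_6 = −54.40/36 = −1.51 eV, so ionization (to E = 0) requires 1.51 eV.

1.51 eV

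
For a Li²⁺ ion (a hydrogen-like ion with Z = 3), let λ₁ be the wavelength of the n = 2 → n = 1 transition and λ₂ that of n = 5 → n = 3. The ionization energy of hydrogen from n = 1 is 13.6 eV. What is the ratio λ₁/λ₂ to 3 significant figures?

0.0948

λ ∝ 1/ΔE ∝ 1/(1/n_f² − 1/n_i²), and the Z² and hc factors cancel in the ratio.
λ₁/λ₂ = (1/3² − 1/5²)/(1/1² − 1/2²) = 0.07111/0.7500 = 0.0948.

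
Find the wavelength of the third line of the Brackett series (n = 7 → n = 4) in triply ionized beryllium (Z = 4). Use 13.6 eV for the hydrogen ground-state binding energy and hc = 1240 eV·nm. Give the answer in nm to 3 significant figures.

The Brackett series terminates on n_f = 4; the third line has n_i = 4+3 = 7.
ΔE = 217.6 × (1/4² − 1/7²) = 9.159 eV.
λ = 1240 / 9.159 = 135 nm.

135 nm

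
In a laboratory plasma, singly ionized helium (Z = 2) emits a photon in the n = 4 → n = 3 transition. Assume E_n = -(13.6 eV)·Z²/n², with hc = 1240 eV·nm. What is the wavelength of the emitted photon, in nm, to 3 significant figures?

469 nm

For Z = 2 the level energies scale as Z², so the effective Rydberg energy is 13.6 × 4 = 54.40 eV.
ΔE = 54.40 × (1/3² − 1/4²) = 54.40 × 0.04861 = 2.644 eV.
λ = hc/ΔE = 1240 / 2.644 = 469 nm.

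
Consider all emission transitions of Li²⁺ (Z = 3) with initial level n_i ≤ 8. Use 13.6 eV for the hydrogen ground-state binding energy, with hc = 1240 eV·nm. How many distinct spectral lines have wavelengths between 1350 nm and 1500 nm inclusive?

Enumerate all n_i → n_f pairs with 1 ≤ n_f < n_i ≤ 8 and compute λ = 1240 / [13.6·9·(1/n_f² − 1/n_i²)].
Lines falling in [1350, 1500] nm: 7→6 (1375 nm).

1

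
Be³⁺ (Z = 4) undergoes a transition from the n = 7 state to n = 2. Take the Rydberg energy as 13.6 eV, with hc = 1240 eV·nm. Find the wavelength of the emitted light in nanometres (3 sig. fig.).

For Z = 4 the level energies scale as Z², so the effective Rydberg energy is 13.6 × 16 = 217.6 eV.
ΔE = 217.6 × (1/2² − 1/7²) = 217.6 × 0.2296 = 49.96 eV.
λ = hc/ΔE = 1240 / 49.96 = 24.8 nm.

24.8 nm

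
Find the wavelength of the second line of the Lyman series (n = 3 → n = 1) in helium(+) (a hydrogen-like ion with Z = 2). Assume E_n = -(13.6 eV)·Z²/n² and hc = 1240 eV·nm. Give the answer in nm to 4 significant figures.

25.64 nm

The Lyman series terminates on n_f = 1; the second line has n_i = 1+2 = 3.
ΔE = 54.40 × (1/1² − 1/3²) = 48.36 eV.
λ = 1240 / 48.36 = 25.64 nm.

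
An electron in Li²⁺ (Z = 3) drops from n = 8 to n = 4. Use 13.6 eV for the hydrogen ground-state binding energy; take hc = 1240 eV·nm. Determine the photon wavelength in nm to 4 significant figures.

For Z = 3 the level energies scale as Z², so the effective Rydberg energy is 13.6 × 9 = 122.4 eV.
ΔE = 122.4 × (1/4² − 1/8²) = 122.4 × 0.04688 = 5.738 eV.
λ = hc/ΔE = 1240 / 5.738 = 216.1 nm.

216.1 nm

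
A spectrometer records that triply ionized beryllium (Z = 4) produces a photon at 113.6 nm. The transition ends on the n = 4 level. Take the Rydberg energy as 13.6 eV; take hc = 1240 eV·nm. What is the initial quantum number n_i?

n_i = 9

The photon energy is ΔE = hc/λ = 1240 / 113.6 = 10.92 eV.
With Z = 4, ΔE = 217.6 × (1/n_f² − 1/n_i²), so 1/n_f² − 1/n_i² = 0.05016.
With n_f = 4: 1/n_i² = 1/16 − 0.05016 = 0.01234, so n_i ≈ 9.00.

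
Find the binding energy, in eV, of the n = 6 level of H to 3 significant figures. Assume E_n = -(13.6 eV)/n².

E_6 = −13.60/36 = −0.378 eV, so ionization (to E = 0) requires 0.378 eV.

0.378 eV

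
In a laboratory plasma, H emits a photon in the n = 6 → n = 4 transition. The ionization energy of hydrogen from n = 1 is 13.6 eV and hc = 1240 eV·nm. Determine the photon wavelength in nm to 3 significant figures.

2630 nm

ΔE = 13.60 × (1/4² − 1/6²) = 13.60 × 0.03472 = 0.4722 eV.
λ = hc/ΔE = 1240 / 0.4722 = 2630 nm.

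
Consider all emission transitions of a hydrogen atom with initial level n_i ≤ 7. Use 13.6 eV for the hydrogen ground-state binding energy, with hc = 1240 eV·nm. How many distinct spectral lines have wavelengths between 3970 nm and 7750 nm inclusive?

Enumerate all n_i → n_f pairs with 1 ≤ n_f < n_i ≤ 7 and compute λ = 1240 / [13.6·1·(1/n_f² − 1/n_i²)].
Lines falling in [3970, 7750] nm: 5→4 (4052 nm), 7→5 (4654 nm), 6→5 (7460 nm).

3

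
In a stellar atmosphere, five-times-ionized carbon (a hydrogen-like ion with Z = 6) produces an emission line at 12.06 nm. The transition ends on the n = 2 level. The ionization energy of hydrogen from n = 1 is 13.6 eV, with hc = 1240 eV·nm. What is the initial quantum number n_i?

The photon energy is ΔE = hc/λ = 1240 / 12.06 = 102.8 eV.
With Z = 6, ΔE = 489.6 × (1/n_f² − 1/n_i²), so 1/n_f² − 1/n_i² = 0.2100.
With n_f = 2: 1/n_i² = 1/4 − 0.2100 = 0.03999, so n_i ≈ 5.00.

n_i = 5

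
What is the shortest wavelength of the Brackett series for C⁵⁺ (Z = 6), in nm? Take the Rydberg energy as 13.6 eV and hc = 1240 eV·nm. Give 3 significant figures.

40.5 nm

The Brackett series has lower level n_f = 4; the series limit corresponds to n_i → ∞.
ΔE_max = 13.6 × 36 / 4² = 30.60 eV.
λ_min = 1240 / 30.60 = 40.5 nm.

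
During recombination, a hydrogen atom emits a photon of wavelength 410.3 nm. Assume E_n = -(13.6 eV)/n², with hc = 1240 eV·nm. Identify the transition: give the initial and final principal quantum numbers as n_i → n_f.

The photon energy is ΔE = hc/λ = 1240 / 410.3 = 3.022 eV.
With Z = 1, ΔE = 13.60 × (1/n_f² − 1/n_i²), so 1/n_f² − 1/n_i² = 0.2222.
Trying n_f = 2 gives 1/n_i² = 0.02778, i.e. n_i ≈ 6; this pair matches.

n_i = 6, n_f = 2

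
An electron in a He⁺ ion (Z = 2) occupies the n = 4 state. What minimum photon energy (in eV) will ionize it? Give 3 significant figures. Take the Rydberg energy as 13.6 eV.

E_n = −13.6 Z²/n² = −54.40/n² eV for Z = 2.
E_4 = −54.40/16 = −3.40 eV, so ionization (to E = 0) requires 3.40 eV.

3.40 eV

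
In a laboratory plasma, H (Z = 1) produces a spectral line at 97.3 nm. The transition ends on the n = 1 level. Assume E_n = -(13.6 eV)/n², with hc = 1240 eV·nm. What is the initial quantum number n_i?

n_i = 4

The photon energy is ΔE = hc/λ = 1240 / 97.3 = 12.74 eV.
With Z = 1, ΔE = 13.60 × (1/n_f² − 1/n_i²), so 1/n_f² − 1/n_i² = 0.9371.
With n_f = 1: 1/n_i² = 1/1 − 0.9371 = 0.06293, so n_i ≈ 3.99.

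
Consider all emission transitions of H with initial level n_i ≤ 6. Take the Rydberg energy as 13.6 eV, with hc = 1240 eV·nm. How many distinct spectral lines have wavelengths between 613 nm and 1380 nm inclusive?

3

Enumerate all n_i → n_f pairs with 1 ≤ n_f < n_i ≤ 6 and compute λ = 1240 / [13.6·1·(1/n_f² − 1/n_i²)].
Lines falling in [613, 1380] nm: 3→2 (656.5 nm), 6→3 (1094 nm), 5→3 (1282 nm).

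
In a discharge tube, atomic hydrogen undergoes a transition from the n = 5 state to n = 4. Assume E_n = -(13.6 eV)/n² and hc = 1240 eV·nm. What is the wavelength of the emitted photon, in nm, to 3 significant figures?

ΔE = 13.60 × (1/4² − 1/5²) = 13.60 × 0.02250 = 0.3060 eV.
λ = hc/ΔE = 1240 / 0.3060 = 4050 nm.
This line belongs to the Brackett series.

4050 nm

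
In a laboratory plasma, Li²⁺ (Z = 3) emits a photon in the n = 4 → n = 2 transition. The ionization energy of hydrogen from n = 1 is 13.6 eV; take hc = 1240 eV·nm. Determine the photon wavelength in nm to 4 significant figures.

54.03 nm

For Z = 3 the level energies scale as Z², so the effective Rydberg energy is 13.6 × 9 = 122.4 eV.
ΔE = 122.4 × (1/2² − 1/4²) = 122.4 × 0.1875 = 22.95 eV.
λ = hc/ΔE = 1240 / 22.95 = 54.03 nm.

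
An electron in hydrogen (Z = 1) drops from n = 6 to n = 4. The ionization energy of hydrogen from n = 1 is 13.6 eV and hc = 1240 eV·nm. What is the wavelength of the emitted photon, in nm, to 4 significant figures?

ΔE = 13.60 × (1/4² − 1/6²) = 13.60 × 0.03472 = 0.4722 eV.
λ = hc/ΔE = 1240 / 0.4722 = 2626 nm.
This line belongs to the Brackett series.

2626 nm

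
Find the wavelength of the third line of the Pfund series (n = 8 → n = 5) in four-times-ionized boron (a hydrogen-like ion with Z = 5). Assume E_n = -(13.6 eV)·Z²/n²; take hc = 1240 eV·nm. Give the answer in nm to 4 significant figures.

The Pfund series terminates on n_f = 5; the third line has n_i = 5+3 = 8.
ΔE = 340.0 × (1/5² − 1/8²) = 8.288 eV.
λ = 1240 / 8.288 = 149.6 nm.

149.6 nm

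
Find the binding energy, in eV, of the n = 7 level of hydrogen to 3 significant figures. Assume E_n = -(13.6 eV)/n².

E_7 = −13.60/49 = −0.278 eV, so ionization (to E = 0) requires 0.278 eV.

0.278 eV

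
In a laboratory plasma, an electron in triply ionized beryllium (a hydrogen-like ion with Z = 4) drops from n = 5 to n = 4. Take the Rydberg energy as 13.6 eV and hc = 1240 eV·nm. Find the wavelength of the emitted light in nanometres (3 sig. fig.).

For Z = 4 the level energies scale as Z², so the effective Rydberg energy is 13.6 × 16 = 217.6 eV.
ΔE = 217.6 × (1/4² − 1/5²) = 217.6 × 0.02250 = 4.896 eV.
λ = hc/ΔE = 1240 / 4.896 = 253 nm.

253 nm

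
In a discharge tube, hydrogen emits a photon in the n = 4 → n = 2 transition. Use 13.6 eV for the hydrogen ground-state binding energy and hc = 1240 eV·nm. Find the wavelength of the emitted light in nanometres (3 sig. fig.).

ΔE = 13.60 × (1/2² − 1/4²) = 13.60 × 0.1875 = 2.550 eV.
λ = hc/ΔE = 1240 / 2.550 = 486 nm.
This line belongs to the Balmer series.

486 nm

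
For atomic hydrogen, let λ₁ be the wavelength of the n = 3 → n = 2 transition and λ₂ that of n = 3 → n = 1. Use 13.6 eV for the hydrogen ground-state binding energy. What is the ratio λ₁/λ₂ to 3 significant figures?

λ ∝ 1/ΔE ∝ 1/(1/n_f² − 1/n_i²), and the Z² and hc factors cancel in the ratio.
λ₁/λ₂ = (1/1² − 1/3²)/(1/2² − 1/3²) = 0.8889/0.1389 = 6.40.

6.40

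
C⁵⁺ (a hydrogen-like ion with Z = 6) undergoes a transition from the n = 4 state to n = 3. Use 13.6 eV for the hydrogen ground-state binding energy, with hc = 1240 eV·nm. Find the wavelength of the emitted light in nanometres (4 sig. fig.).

52.10 nm

For Z = 6 the level energies scale as Z², so the effective Rydberg energy is 13.6 × 36 = 489.6 eV.
ΔE = 489.6 × (1/3² − 1/4²) = 489.6 × 0.04861 = 23.80 eV.
λ = hc/ΔE = 1240 / 23.80 = 52.10 nm.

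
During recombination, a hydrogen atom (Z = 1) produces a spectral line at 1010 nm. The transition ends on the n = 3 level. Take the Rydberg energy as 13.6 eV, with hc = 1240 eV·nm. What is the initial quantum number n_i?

n_i = 7

The photon energy is ΔE = hc/λ = 1240 / 1010 = 1.228 eV.
With Z = 1, ΔE = 13.60 × (1/n_f² − 1/n_i²), so 1/n_f² − 1/n_i² = 0.09027.
With n_f = 3: 1/n_i² = 1/9 − 0.09027 = 0.02084, so n_i ≈ 6.93.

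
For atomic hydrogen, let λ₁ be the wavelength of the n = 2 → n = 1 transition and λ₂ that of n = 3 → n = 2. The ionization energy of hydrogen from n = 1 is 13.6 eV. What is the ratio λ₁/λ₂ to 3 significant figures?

λ ∝ 1/ΔE ∝ 1/(1/n_f² − 1/n_i²), and the Z² and hc factors cancel in the ratio.
λ₁/λ₂ = (1/2² − 1/3²)/(1/1² − 1/2²) = 0.1389/0.7500 = 0.185.

0.185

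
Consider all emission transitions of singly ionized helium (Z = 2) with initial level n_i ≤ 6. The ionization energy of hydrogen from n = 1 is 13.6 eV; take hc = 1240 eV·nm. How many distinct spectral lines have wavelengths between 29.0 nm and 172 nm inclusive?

Enumerate all n_i → n_f pairs with 1 ≤ n_f < n_i ≤ 6 and compute λ = 1240 / [13.6·4·(1/n_f² − 1/n_i²)].
Lines falling in [29.0, 172] nm: 2→1 (30.39 nm), 6→2 (102.6 nm), 5→2 (108.5 nm), 4→2 (121.6 nm), 3→2 (164.1 nm).

5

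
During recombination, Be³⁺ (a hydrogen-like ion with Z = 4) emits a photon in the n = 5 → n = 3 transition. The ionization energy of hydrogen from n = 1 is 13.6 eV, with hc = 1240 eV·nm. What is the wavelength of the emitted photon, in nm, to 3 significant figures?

80.1 nm

For Z = 4 the level energies scale as Z², so the effective Rydberg energy is 13.6 × 16 = 217.6 eV.
ΔE = 217.6 × (1/3² − 1/5²) = 217.6 × 0.07111 = 15.47 eV.
λ = hc/ΔE = 1240 / 15.47 = 80.1 nm.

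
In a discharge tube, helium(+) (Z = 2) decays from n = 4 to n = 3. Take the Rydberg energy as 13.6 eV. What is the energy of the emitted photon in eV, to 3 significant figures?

The Bohr energies scale as Z², so for Z = 2: E_n = −54.40/n² eV.
E_4 = −54.40/16 = −3.400 eV and E_3 = −54.40/9 = −6.044 eV.
The photon energy is |E_4 − E_3| = 2.64 eV.

2.64 eV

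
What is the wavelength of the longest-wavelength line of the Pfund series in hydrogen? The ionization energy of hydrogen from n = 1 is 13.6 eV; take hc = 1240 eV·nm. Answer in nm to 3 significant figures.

The Pfund series terminates on n_f = 5; the first line has n_i = 5+1 = 6.
ΔE = 13.60 × (1/5² − 1/6²) = 0.1662 eV.
λ = 1240 / 0.1662 = 7460 nm.

7460 nm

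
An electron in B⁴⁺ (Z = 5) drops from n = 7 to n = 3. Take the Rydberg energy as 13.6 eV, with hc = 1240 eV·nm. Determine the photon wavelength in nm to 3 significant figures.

For Z = 5 the level energies scale as Z², so the effective Rydberg energy is 13.6 × 25 = 340.0 eV.
ΔE = 340.0 × (1/3² − 1/7²) = 340.0 × 0.09070 = 30.84 eV.
λ = hc/ΔE = 1240 / 30.84 = 40.2 nm.

40.2 nm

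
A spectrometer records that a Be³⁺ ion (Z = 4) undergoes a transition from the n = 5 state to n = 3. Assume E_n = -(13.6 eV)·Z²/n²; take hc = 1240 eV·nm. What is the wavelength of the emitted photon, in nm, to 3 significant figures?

80.1 nm

For Z = 4 the level energies scale as Z², so the effective Rydberg energy is 13.6 × 16 = 217.6 eV.
ΔE = 217.6 × (1/3² − 1/5²) = 217.6 × 0.07111 = 15.47 eV.
λ = hc/ΔE = 1240 / 15.47 = 80.1 nm.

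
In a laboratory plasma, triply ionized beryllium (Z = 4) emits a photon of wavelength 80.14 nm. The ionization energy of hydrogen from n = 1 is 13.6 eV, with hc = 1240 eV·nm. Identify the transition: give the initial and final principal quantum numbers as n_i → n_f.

n_i = 5, n_f = 3

The photon energy is ΔE = hc/λ = 1240 / 80.14 = 15.47 eV.
With Z = 4, ΔE = 217.6 × (1/n_f² − 1/n_i²), so 1/n_f² − 1/n_i² = 0.07111.
Trying n_f = 3 gives 1/n_i² = 0.04000, i.e. n_i ≈ 5; this pair matches.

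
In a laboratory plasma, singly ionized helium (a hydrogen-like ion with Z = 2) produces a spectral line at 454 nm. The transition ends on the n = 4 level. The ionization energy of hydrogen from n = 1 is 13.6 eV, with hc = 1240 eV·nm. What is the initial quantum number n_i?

The photon energy is ΔE = hc/λ = 1240 / 454 = 2.731 eV.
With Z = 2, ΔE = 54.40 × (1/n_f² − 1/n_i²), so 1/n_f² − 1/n_i² = 0.05021.
With n_f = 4: 1/n_i² = 1/16 − 0.05021 = 0.01229, so n_i ≈ 9.02.

n_i = 9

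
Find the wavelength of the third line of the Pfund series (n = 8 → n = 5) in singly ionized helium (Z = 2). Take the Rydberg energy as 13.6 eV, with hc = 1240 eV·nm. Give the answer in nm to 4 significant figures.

The Pfund series terminates on n_f = 5; the third line has n_i = 5+3 = 8.
ΔE = 54.40 × (1/5² − 1/8²) = 1.326 eV.
λ = 1240 / 1.326 = 935.1 nm.

935.1 nm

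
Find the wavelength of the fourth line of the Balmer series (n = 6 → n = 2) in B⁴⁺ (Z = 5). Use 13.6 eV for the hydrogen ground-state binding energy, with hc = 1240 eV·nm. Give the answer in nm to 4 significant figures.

The Balmer series terminates on n_f = 2; the fourth line has n_i = 2+4 = 6.
ΔE = 340.0 × (1/2² − 1/6²) = 75.56 eV.
λ = 1240 / 75.56 = 16.41 nm.

16.41 nm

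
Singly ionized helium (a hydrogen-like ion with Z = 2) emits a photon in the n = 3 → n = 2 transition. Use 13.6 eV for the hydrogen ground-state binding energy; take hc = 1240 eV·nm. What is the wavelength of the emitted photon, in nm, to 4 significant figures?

For Z = 2 the level energies scale as Z², so the effective Rydberg energy is 13.6 × 4 = 54.40 eV.
ΔE = 54.40 × (1/2² − 1/3²) = 54.40 × 0.1389 = 7.556 eV.
λ = hc/ΔE = 1240 / 7.556 = 164.1 nm.

164.1 nm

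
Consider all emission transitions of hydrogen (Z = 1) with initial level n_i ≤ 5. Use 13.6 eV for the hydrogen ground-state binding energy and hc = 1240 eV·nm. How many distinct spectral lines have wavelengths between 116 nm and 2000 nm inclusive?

6

Enumerate all n_i → n_f pairs with 1 ≤ n_f < n_i ≤ 5 and compute λ = 1240 / [13.6·1·(1/n_f² − 1/n_i²)].
Lines falling in [116, 2000] nm: 2→1 (121.6 nm), 5→2 (434.2 nm), 4→2 (486.3 nm), 3→2 (656.5 nm), 5→3 (1282 nm), 4→3 (1876 nm).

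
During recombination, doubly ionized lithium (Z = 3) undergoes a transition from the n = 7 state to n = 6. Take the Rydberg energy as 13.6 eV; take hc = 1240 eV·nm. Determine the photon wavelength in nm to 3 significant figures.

1370 nm

For Z = 3 the level energies scale as Z², so the effective Rydberg energy is 13.6 × 9 = 122.4 eV.
ΔE = 122.4 × (1/6² − 1/7²) = 122.4 × 0.007370 = 0.9020 eV.
λ = hc/ΔE = 1240 / 0.9020 = 1370 nm.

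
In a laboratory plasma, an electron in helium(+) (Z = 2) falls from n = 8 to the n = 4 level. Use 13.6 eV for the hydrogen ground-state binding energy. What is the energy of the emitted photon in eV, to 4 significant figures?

2.550 eV

The Bohr energies scale as Z², so for Z = 2: E_n = −54.40/n² eV.
E_8 = −54.40/64 = −0.8500 eV and E_4 = −54.40/16 = −3.400 eV.
The photon energy is |E_8 − E_4| = 2.550 eV.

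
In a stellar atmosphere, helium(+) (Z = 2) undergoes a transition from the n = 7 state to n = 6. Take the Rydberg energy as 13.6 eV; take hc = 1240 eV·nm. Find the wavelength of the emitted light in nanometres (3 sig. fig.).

For Z = 2 the level energies scale as Z², so the effective Rydberg energy is 13.6 × 4 = 54.40 eV.
ΔE = 54.40 × (1/6² − 1/7²) = 54.40 × 0.007370 = 0.4009 eV.
λ = hc/ΔE = 1240 / 0.4009 = 3090 nm.

3090 nm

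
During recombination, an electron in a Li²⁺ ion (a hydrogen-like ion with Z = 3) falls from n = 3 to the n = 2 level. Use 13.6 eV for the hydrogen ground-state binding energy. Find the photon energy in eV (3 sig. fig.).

The Bohr energies scale as Z², so for Z = 3: E_n = −122.4/n² eV.
E_3 = −122.4/9 = −13.60 eV and E_2 = −122.4/4 = −30.60 eV.
The photon energy is |E_3 − E_2| = 17.0 eV.

17.0 eV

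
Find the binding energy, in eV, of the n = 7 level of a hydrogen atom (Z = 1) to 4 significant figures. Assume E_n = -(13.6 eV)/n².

E_7 = −13.60/49 = −0.2776 eV, so ionization (to E = 0) requires 0.2776 eV.

0.2776 eV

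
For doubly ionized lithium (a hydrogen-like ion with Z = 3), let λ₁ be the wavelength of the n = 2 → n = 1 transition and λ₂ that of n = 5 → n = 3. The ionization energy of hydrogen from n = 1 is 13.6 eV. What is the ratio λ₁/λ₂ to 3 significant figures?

λ ∝ 1/ΔE ∝ 1/(1/n_f² − 1/n_i²), and the Z² and hc factors cancel in the ratio.
λ₁/λ₂ = (1/3² − 1/5²)/(1/1² − 1/2²) = 0.07111/0.7500 = 0.0948.

0.0948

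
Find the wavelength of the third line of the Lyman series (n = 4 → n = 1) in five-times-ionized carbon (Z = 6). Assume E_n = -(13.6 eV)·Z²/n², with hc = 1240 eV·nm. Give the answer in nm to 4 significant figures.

The Lyman series terminates on n_f = 1; the third line has n_i = 1+3 = 4.
ΔE = 489.6 × (1/1² − 1/4²) = 459.0 eV.
λ = 1240 / 459.0 = 2.702 nm.

2.702 nm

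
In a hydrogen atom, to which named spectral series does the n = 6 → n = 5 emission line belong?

The series is set by the lower level: n_f = 5 is the Pfund series.

Pfund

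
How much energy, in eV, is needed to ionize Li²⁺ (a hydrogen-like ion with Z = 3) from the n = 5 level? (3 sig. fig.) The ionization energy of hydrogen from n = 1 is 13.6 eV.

E_n = −13.6 Z²/n² = −122.4/n² eV for Z = 3.
E_5 = −122.4/25 = −4.90 eV, so ionization (to E = 0) requires 4.90 eV.

4.90 eV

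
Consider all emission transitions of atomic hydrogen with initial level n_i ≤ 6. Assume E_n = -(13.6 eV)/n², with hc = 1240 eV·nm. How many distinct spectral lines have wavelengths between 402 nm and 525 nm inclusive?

3

Enumerate all n_i → n_f pairs with 1 ≤ n_f < n_i ≤ 6 and compute λ = 1240 / [13.6·1·(1/n_f² − 1/n_i²)].
Lines falling in [402, 525] nm: 6→2 (410.3 nm), 5→2 (434.2 nm), 4→2 (486.3 nm).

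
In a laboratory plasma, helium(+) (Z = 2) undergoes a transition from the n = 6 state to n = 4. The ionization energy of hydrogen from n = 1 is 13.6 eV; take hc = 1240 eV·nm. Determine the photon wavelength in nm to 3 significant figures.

656 nm

For Z = 2 the level energies scale as Z², so the effective Rydberg energy is 13.6 × 4 = 54.40 eV.
ΔE = 54.40 × (1/4² − 1/6²) = 54.40 × 0.03472 = 1.889 eV.
λ = hc/ΔE = 1240 / 1.889 = 656 nm.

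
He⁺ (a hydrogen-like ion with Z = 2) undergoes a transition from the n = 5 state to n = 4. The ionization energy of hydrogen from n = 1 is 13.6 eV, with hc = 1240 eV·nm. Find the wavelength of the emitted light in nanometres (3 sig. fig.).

1010 nm

For Z = 2 the level energies scale as Z², so the effective Rydberg energy is 13.6 × 4 = 54.40 eV.
ΔE = 54.40 × (1/4² − 1/5²) = 54.40 × 0.02250 = 1.224 eV.
λ = hc/ΔE = 1240 / 1.224 = 1010 nm.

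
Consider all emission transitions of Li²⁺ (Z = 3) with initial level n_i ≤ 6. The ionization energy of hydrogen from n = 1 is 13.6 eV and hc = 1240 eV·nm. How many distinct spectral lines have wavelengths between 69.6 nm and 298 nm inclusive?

Enumerate all n_i → n_f pairs with 1 ≤ n_f < n_i ≤ 6 and compute λ = 1240 / [13.6·9·(1/n_f² − 1/n_i²)].
Lines falling in [69.6, 298] nm: 3→2 (72.94 nm), 6→3 (121.6 nm), 5→3 (142.5 nm), 4→3 (208.4 nm), 6→4 (291.8 nm).

5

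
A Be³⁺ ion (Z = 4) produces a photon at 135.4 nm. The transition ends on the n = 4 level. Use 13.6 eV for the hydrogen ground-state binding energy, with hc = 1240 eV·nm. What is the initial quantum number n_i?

n_i = 7

The photon energy is ΔE = hc/λ = 1240 / 135.4 = 9.158 eV.
With Z = 4, ΔE = 217.6 × (1/n_f² − 1/n_i²), so 1/n_f² − 1/n_i² = 0.04209.
With n_f = 4: 1/n_i² = 1/16 − 0.04209 = 0.02041, so n_i ≈ 7.00.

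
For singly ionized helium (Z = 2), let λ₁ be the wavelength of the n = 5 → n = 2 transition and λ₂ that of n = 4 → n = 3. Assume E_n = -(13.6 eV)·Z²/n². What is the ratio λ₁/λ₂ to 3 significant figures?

λ ∝ 1/ΔE ∝ 1/(1/n_f² − 1/n_i²), and the Z² and hc factors cancel in the ratio.
λ₁/λ₂ = (1/3² − 1/4²)/(1/2² − 1/5²) = 0.04861/0.2100 = 0.231.

0.231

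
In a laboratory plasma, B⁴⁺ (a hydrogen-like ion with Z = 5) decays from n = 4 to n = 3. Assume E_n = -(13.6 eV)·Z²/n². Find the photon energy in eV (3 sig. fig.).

The Bohr energies scale as Z², so for Z = 5: E_n = −340.0/n² eV.
E_4 = −340.0/16 = −21.25 eV and E_3 = −340.0/9 = −37.78 eV.
The photon energy is |E_4 − E_3| = 16.5 eV.

16.5 eV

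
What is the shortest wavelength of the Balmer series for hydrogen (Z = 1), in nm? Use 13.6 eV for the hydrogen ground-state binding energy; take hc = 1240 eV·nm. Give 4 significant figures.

364.7 nm

The Balmer series has lower level n_f = 2; the series limit corresponds to n_i → ∞.
ΔE_max = 13.6 × 1 / 2² = 3.400 eV.
λ_min = 1240 / 3.400 = 364.7 nm.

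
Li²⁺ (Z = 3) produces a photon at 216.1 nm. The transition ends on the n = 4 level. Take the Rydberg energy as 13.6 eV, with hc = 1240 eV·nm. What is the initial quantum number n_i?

n_i = 8

The photon energy is ΔE = hc/λ = 1240 / 216.1 = 5.738 eV.
With Z = 3, ΔE = 122.4 × (1/n_f² − 1/n_i²), so 1/n_f² − 1/n_i² = 0.04688.
With n_f = 4: 1/n_i² = 1/16 − 0.04688 = 0.01562, so n_i ≈ 8.00.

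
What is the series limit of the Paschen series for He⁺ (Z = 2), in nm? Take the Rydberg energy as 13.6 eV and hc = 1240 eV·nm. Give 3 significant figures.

205 nm

The Paschen series has lower level n_f = 3; the series limit corresponds to n_i → ∞.
ΔE_max = 13.6 × 4 / 3² = 6.044 eV.
λ_min = 1240 / 6.044 = 205 nm.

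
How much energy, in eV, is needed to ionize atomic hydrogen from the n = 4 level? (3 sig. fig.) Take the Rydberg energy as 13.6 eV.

0.850 eV

E_4 = −13.60/16 = −0.850 eV, so ionization (to E = 0) requires 0.850 eV.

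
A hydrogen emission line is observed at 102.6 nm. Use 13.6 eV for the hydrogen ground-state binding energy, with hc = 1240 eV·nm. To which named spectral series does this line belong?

Lyman

ΔE = 1240/102.6 = 12.09 eV.
This matches 13.6 × (1/1² − 1/3²), so n_f = 1: the Lyman series.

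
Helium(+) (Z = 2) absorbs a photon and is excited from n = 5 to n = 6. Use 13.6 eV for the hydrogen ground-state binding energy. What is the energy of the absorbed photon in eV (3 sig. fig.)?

0.665 eV

The Bohr energies scale as Z², so for Z = 2: E_n = −54.40/n² eV.
E_6 = −54.40/36 = −1.511 eV and E_5 = −54.40/25 = −2.176 eV.
The photon energy is |E_6 − E_5| = 0.665 eV.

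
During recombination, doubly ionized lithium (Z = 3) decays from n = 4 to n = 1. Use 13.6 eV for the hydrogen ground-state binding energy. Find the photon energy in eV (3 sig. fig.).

115 eV

The Bohr energies scale as Z², so for Z = 3: E_n = −122.4/n² eV.
E_4 = −122.4/16 = −7.650 eV and E_1 = −122.4/1 = −122.4 eV.
The photon energy is |E_4 − E_1| = 115 eV.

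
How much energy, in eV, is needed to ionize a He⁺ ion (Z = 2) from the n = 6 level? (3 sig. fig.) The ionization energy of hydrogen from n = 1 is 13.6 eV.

1.51 eV

E_n = −13.6 Z²/n² = −54.40/n² eV for Z = 2.
E_6 = −54.40/36 = −1.51 eV, so ionization (to E = 0) requires 1.51 eV.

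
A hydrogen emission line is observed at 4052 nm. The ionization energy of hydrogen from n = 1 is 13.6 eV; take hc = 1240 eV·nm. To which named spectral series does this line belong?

ΔE = 1240/4052 = 0.3060 eV.
This matches 13.6 × (1/4² − 1/5²), so n_f = 4: the Brackett series.

Brackett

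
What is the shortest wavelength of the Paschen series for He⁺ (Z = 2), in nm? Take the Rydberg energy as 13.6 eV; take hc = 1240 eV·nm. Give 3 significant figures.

205 nm

The Paschen series has lower level n_f = 3; the series limit corresponds to n_i → ∞.
ΔE_max = 13.6 × 4 / 3² = 6.044 eV.
λ_min = 1240 / 6.044 = 205 nm.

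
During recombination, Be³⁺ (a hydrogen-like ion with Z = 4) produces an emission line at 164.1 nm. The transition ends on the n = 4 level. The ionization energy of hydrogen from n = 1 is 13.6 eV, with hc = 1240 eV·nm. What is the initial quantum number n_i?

The photon energy is ΔE = hc/λ = 1240 / 164.1 = 7.556 eV.
With Z = 4, ΔE = 217.6 × (1/n_f² − 1/n_i²), so 1/n_f² − 1/n_i² = 0.03473.
With n_f = 4: 1/n_i² = 1/16 − 0.03473 = 0.02777, so n_i ≈ 6.00.

n_i = 6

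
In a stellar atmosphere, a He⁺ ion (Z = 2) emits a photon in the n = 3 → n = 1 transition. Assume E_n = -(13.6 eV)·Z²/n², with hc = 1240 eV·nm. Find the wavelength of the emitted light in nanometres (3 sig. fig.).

For Z = 2 the level energies scale as Z², so the effective Rydberg energy is 13.6 × 4 = 54.40 eV.
ΔE = 54.40 × (1/1² − 1/3²) = 54.40 × 0.8889 = 48.36 eV.
λ = hc/ΔE = 1240 / 48.36 = 25.6 nm.

25.6 nm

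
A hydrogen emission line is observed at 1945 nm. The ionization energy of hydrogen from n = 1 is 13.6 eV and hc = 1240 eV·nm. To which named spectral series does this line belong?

ΔE = 1240/1945 = 0.6375 eV.
This matches 13.6 × (1/4² − 1/8²), so n_f = 4: the Brackett series.

Brackett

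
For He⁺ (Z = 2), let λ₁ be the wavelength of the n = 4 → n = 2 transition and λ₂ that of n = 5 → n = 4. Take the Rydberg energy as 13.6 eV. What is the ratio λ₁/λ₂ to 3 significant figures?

λ ∝ 1/ΔE ∝ 1/(1/n_f² − 1/n_i²), and the Z² and hc factors cancel in the ratio.
λ₁/λ₂ = (1/4² − 1/5²)/(1/2² − 1/4²) = 0.02250/0.1875 = 0.120.

0.120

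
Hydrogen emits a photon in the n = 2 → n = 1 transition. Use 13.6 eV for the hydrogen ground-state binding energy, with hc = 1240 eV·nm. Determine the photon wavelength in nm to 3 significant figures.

ΔE = 13.60 × (1/1² − 1/2²) = 13.60 × 0.7500 = 10.20 eV.
λ = hc/ΔE = 1240 / 10.20 = 122 nm.
This line belongs to the Lyman series.

122 nm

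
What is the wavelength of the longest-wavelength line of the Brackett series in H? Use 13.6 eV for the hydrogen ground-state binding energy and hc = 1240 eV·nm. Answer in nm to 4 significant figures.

4052 nm

The Brackett series terminates on n_f = 4; the first line has n_i = 4+1 = 5.
ΔE = 13.60 × (1/4² − 1/5²) = 0.3060 eV.
λ = 1240 / 0.3060 = 4052 nm.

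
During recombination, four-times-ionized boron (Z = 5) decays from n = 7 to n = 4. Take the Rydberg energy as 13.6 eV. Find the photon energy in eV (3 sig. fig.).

The Bohr energies scale as Z², so for Z = 5: E_n = −340.0/n² eV.
E_7 = −340.0/49 = −6.939 eV and E_4 = −340.0/16 = −21.25 eV.
The photon energy is |E_7 − E_4| = 14.3 eV.

14.3 eV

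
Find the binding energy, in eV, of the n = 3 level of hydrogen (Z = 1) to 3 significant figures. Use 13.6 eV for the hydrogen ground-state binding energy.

1.51 eV

E_3 = −13.60/9 = −1.51 eV, so ionization (to E = 0) requires 1.51 eV.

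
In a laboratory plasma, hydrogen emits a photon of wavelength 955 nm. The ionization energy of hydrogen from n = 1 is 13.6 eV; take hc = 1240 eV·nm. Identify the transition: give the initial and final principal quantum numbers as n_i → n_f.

n_i = 8, n_f = 3

The photon energy is ΔE = hc/λ = 1240 / 955 = 1.298 eV.
With Z = 1, ΔE = 13.60 × (1/n_f² − 1/n_i²), so 1/n_f² − 1/n_i² = 0.09547.
Trying n_f = 3 gives 1/n_i² = 0.01564, i.e. n_i ≈ 8; this pair matches.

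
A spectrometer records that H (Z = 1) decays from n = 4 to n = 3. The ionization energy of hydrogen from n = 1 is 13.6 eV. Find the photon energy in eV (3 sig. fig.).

E_4 = −13.60/16 = −0.8500 eV and E_3 = −13.60/9 = −1.511 eV.
The photon energy is |E_4 − E_3| = 0.661 eV.

0.661 eV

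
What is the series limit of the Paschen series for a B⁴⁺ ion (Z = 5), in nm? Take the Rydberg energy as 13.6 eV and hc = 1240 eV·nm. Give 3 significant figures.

The Paschen series has lower level n_f = 3; the series limit corresponds to n_i → ∞.
ΔE_max = 13.6 × 25 / 3² = 37.78 eV.
λ_min = 1240 / 37.78 = 32.8 nm.

32.8 nm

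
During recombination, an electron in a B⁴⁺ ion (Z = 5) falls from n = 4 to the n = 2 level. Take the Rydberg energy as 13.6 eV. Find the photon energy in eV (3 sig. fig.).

The Bohr energies scale as Z², so for Z = 5: E_n = −340.0/n² eV.
E_4 = −340.0/16 = −21.25 eV and E_2 = −340.0/4 = −85.00 eV.
The photon energy is |E_4 − E_2| = 63.8 eV.

63.8 eV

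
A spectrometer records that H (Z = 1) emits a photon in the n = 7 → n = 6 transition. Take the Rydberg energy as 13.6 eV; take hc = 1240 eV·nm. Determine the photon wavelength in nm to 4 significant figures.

ΔE = 13.60 × (1/6² − 1/7²) = 13.60 × 0.007370 = 0.1002 eV.
λ = hc/ΔE = 1240 / 0.1002 = 12370 nm.

12370 nm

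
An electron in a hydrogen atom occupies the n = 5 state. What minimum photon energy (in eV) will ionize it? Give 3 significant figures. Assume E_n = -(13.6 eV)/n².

E_5 = −13.60/25 = −0.544 eV, so ionization (to E = 0) requires 0.544 eV.

0.544 eV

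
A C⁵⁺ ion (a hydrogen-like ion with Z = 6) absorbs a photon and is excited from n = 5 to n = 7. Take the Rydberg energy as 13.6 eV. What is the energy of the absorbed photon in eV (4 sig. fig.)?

The Bohr energies scale as Z², so for Z = 6: E_n = −489.6/n² eV.
E_7 = −489.6/49 = −9.992 eV and E_5 = −489.6/25 = −19.58 eV.
The photon energy is |E_7 − E_5| = 9.592 eV.

9.592 eV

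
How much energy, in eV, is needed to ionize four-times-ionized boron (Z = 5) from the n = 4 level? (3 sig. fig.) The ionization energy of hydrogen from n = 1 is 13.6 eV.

E_n = −13.6 Z²/n² = −340.0/n² eV for Z = 5.
E_4 = −340.0/16 = −21.3 eV, so ionization (to E = 0) requires 21.3 eV.

21.3 eV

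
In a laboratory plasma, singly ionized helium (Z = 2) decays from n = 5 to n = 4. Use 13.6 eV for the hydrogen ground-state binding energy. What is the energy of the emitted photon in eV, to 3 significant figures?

1.22 eV

The Bohr energies scale as Z², so for Z = 2: E_n = −54.40/n² eV.
E_5 = −54.40/25 = −2.176 eV and E_4 = −54.40/16 = −3.400 eV.
The photon energy is |E_5 − E_4| = 1.22 eV.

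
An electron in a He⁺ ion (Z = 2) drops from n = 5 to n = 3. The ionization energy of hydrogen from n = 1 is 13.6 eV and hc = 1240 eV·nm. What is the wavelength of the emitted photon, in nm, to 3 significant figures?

For Z = 2 the level energies scale as Z², so the effective Rydberg energy is 13.6 × 4 = 54.40 eV.
ΔE = 54.40 × (1/3² − 1/5²) = 54.40 × 0.07111 = 3.868 eV.
λ = hc/ΔE = 1240 / 3.868 = 321 nm.

321 nm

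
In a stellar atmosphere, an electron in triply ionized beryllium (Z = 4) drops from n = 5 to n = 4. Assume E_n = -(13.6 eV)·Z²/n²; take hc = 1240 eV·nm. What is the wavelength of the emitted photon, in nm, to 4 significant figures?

For Z = 4 the level energies scale as Z², so the effective Rydberg energy is 13.6 × 16 = 217.6 eV.
ΔE = 217.6 × (1/4² − 1/5²) = 217.6 × 0.02250 = 4.896 eV.
λ = hc/ΔE = 1240 / 4.896 = 253.3 nm.

253.3 nm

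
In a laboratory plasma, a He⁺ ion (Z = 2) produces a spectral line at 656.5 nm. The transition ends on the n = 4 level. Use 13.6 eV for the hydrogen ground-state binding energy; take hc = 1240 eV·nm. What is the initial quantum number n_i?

The photon energy is ΔE = hc/λ = 1240 / 656.5 = 1.889 eV.
With Z = 2, ΔE = 54.40 × (1/n_f² − 1/n_i²), so 1/n_f² − 1/n_i² = 0.03472.
With n_f = 4: 1/n_i² = 1/16 − 0.03472 = 0.02778, so n_i ≈ 6.00.

n_i = 6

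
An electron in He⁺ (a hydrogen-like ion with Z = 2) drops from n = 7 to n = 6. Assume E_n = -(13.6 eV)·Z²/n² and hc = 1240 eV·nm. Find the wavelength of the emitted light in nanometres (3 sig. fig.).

For Z = 2 the level energies scale as Z², so the effective Rydberg energy is 13.6 × 4 = 54.40 eV.
ΔE = 54.40 × (1/6² − 1/7²) = 54.40 × 0.007370 = 0.4009 eV.
λ = hc/ΔE = 1240 / 0.4009 = 3090 nm.

3090 nm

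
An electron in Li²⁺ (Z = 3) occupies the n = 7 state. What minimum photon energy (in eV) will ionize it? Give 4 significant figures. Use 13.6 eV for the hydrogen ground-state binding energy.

2.498 eV

E_n = −13.6 Z²/n² = −122.4/n² eV for Z = 3.
E_7 = −122.4/49 = −2.498 eV, so ionization (to E = 0) requires 2.498 eV.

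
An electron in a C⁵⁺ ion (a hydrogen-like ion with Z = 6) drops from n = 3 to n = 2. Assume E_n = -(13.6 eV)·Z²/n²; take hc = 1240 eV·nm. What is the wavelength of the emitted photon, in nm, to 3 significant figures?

For Z = 6 the level energies scale as Z², so the effective Rydberg energy is 13.6 × 36 = 489.6 eV.
ΔE = 489.6 × (1/2² − 1/3²) = 489.6 × 0.1389 = 68.00 eV.
λ = hc/ΔE = 1240 / 68.00 = 18.2 nm.

18.2 nm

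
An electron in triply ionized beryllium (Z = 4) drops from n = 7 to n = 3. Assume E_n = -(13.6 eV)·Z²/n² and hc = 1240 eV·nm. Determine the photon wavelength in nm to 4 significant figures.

For Z = 4 the level energies scale as Z², so the effective Rydberg energy is 13.6 × 16 = 217.6 eV.
ΔE = 217.6 × (1/3² − 1/7²) = 217.6 × 0.09070 = 19.74 eV.
λ = hc/ΔE = 1240 / 19.74 = 62.83 nm.

62.83 nm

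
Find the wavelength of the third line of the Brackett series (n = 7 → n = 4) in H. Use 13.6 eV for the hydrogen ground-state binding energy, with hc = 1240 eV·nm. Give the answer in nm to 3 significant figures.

The Brackett series terminates on n_f = 4; the third line has n_i = 4+3 = 7.
ΔE = 13.60 × (1/4² − 1/7²) = 0.5724 eV.
λ = 1240 / 0.5724 = 2170 nm.

2170 nm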